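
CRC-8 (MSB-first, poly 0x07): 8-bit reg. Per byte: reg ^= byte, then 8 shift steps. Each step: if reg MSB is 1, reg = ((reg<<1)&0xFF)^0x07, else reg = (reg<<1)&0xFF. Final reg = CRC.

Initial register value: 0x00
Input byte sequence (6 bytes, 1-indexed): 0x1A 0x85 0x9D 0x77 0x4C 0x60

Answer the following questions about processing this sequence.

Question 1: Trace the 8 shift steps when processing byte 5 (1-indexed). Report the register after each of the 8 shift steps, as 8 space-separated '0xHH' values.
Answer: 0x6C 0xD8 0xB7 0x69 0xD2 0xA3 0x41 0x82

Derivation:
After byte 1 (0x1A): reg=0x46
After byte 2 (0x85): reg=0x47
After byte 3 (0x9D): reg=0x08
After byte 4 (0x77): reg=0x7A
Register before byte 5: 0x7A
After XOR with byte 0x4C: 0x36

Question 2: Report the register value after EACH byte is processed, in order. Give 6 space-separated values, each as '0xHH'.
0x46 0x47 0x08 0x7A 0x82 0xA0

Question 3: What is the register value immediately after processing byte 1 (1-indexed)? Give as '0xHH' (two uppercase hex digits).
After byte 1 (0x1A): reg=0x46

Answer: 0x46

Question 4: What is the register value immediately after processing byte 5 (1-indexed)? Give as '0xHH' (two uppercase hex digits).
After byte 1 (0x1A): reg=0x46
After byte 2 (0x85): reg=0x47
After byte 3 (0x9D): reg=0x08
After byte 4 (0x77): reg=0x7A
After byte 5 (0x4C): reg=0x82

Answer: 0x82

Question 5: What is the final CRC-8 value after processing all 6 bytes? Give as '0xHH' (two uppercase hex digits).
After byte 1 (0x1A): reg=0x46
After byte 2 (0x85): reg=0x47
After byte 3 (0x9D): reg=0x08
After byte 4 (0x77): reg=0x7A
After byte 5 (0x4C): reg=0x82
After byte 6 (0x60): reg=0xA0

Answer: 0xA0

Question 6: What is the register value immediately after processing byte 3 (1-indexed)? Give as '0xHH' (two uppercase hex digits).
After byte 1 (0x1A): reg=0x46
After byte 2 (0x85): reg=0x47
After byte 3 (0x9D): reg=0x08

Answer: 0x08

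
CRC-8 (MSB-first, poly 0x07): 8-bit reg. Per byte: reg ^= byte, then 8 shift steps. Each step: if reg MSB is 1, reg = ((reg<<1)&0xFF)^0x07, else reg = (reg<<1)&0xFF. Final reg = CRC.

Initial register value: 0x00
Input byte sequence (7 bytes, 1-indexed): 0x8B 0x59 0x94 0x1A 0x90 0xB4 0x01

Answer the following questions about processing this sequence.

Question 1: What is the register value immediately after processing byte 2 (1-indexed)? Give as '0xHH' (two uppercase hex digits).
Answer: 0xA9

Derivation:
After byte 1 (0x8B): reg=0xB8
After byte 2 (0x59): reg=0xA9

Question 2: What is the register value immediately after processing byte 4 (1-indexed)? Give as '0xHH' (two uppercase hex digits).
Answer: 0x56

Derivation:
After byte 1 (0x8B): reg=0xB8
After byte 2 (0x59): reg=0xA9
After byte 3 (0x94): reg=0xB3
After byte 4 (0x1A): reg=0x56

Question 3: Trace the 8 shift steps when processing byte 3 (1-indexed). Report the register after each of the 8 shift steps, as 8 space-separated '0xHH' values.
Answer: 0x7A 0xF4 0xEF 0xD9 0xB5 0x6D 0xDA 0xB3

Derivation:
After byte 1 (0x8B): reg=0xB8
After byte 2 (0x59): reg=0xA9
Register before byte 3: 0xA9
After XOR with byte 0x94: 0x3D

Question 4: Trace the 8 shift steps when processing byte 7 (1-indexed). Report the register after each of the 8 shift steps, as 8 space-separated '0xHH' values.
Answer: 0x29 0x52 0xA4 0x4F 0x9E 0x3B 0x76 0xEC

Derivation:
After byte 1 (0x8B): reg=0xB8
After byte 2 (0x59): reg=0xA9
After byte 3 (0x94): reg=0xB3
After byte 4 (0x1A): reg=0x56
After byte 5 (0x90): reg=0x5C
After byte 6 (0xB4): reg=0x96
Register before byte 7: 0x96
After XOR with byte 0x01: 0x97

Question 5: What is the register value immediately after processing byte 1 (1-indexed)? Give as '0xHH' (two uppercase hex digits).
After byte 1 (0x8B): reg=0xB8

Answer: 0xB8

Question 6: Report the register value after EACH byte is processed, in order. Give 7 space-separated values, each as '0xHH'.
0xB8 0xA9 0xB3 0x56 0x5C 0x96 0xEC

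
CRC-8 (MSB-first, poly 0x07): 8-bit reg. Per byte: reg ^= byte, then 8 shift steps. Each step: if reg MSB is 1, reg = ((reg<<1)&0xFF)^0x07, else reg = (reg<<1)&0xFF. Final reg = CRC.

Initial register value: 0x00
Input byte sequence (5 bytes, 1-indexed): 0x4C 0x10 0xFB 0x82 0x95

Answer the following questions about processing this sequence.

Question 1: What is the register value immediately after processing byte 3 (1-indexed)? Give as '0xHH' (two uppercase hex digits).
After byte 1 (0x4C): reg=0xE3
After byte 2 (0x10): reg=0xD7
After byte 3 (0xFB): reg=0xC4

Answer: 0xC4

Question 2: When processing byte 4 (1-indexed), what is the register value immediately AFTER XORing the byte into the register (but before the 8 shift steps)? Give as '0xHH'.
Register before byte 4: 0xC4
Byte 4: 0x82
0xC4 XOR 0x82 = 0x46

Answer: 0x46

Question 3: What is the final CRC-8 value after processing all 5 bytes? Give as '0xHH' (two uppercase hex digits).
Answer: 0xC7

Derivation:
After byte 1 (0x4C): reg=0xE3
After byte 2 (0x10): reg=0xD7
After byte 3 (0xFB): reg=0xC4
After byte 4 (0x82): reg=0xD5
After byte 5 (0x95): reg=0xC7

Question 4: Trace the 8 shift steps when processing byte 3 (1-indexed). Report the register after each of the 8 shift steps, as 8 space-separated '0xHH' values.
Answer: 0x58 0xB0 0x67 0xCE 0x9B 0x31 0x62 0xC4

Derivation:
After byte 1 (0x4C): reg=0xE3
After byte 2 (0x10): reg=0xD7
Register before byte 3: 0xD7
After XOR with byte 0xFB: 0x2C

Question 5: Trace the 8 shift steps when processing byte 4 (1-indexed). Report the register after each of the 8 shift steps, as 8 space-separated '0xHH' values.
Answer: 0x8C 0x1F 0x3E 0x7C 0xF8 0xF7 0xE9 0xD5

Derivation:
After byte 1 (0x4C): reg=0xE3
After byte 2 (0x10): reg=0xD7
After byte 3 (0xFB): reg=0xC4
Register before byte 4: 0xC4
After XOR with byte 0x82: 0x46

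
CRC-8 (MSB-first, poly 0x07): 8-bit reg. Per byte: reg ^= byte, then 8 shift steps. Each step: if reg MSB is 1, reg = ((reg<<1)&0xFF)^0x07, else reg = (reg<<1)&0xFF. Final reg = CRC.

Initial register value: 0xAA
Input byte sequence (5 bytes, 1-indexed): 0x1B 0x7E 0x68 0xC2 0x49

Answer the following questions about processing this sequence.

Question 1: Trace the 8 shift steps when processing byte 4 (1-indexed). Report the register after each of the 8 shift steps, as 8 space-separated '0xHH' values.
Answer: 0x50 0xA0 0x47 0x8E 0x1B 0x36 0x6C 0xD8

Derivation:
After byte 1 (0x1B): reg=0x1E
After byte 2 (0x7E): reg=0x27
After byte 3 (0x68): reg=0xEA
Register before byte 4: 0xEA
After XOR with byte 0xC2: 0x28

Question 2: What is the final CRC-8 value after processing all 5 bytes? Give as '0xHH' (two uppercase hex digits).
Answer: 0xFE

Derivation:
After byte 1 (0x1B): reg=0x1E
After byte 2 (0x7E): reg=0x27
After byte 3 (0x68): reg=0xEA
After byte 4 (0xC2): reg=0xD8
After byte 5 (0x49): reg=0xFE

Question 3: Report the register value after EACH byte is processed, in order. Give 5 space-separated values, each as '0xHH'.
0x1E 0x27 0xEA 0xD8 0xFE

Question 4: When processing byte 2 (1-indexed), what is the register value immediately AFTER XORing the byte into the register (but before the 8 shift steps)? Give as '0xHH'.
Answer: 0x60

Derivation:
Register before byte 2: 0x1E
Byte 2: 0x7E
0x1E XOR 0x7E = 0x60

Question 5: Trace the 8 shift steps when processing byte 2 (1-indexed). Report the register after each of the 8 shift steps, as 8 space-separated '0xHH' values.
After byte 1 (0x1B): reg=0x1E
Register before byte 2: 0x1E
After XOR with byte 0x7E: 0x60

Answer: 0xC0 0x87 0x09 0x12 0x24 0x48 0x90 0x27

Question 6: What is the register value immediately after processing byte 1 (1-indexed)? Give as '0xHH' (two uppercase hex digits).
Answer: 0x1E

Derivation:
After byte 1 (0x1B): reg=0x1E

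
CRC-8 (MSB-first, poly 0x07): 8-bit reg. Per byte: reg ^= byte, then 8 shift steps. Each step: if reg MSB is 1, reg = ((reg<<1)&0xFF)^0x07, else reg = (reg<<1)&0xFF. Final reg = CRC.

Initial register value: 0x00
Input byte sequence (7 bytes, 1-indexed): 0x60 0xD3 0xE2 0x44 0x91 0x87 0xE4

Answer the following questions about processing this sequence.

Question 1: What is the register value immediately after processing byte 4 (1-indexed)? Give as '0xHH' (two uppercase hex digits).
After byte 1 (0x60): reg=0x27
After byte 2 (0xD3): reg=0xC2
After byte 3 (0xE2): reg=0xE0
After byte 4 (0x44): reg=0x75

Answer: 0x75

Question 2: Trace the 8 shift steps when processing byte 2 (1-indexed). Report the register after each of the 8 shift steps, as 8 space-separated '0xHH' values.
Answer: 0xEF 0xD9 0xB5 0x6D 0xDA 0xB3 0x61 0xC2

Derivation:
After byte 1 (0x60): reg=0x27
Register before byte 2: 0x27
After XOR with byte 0xD3: 0xF4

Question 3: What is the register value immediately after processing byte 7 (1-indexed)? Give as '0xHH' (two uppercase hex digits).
After byte 1 (0x60): reg=0x27
After byte 2 (0xD3): reg=0xC2
After byte 3 (0xE2): reg=0xE0
After byte 4 (0x44): reg=0x75
After byte 5 (0x91): reg=0xB2
After byte 6 (0x87): reg=0x8B
After byte 7 (0xE4): reg=0x0A

Answer: 0x0A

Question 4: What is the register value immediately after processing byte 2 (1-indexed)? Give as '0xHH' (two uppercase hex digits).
After byte 1 (0x60): reg=0x27
After byte 2 (0xD3): reg=0xC2

Answer: 0xC2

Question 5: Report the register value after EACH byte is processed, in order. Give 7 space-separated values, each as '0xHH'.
0x27 0xC2 0xE0 0x75 0xB2 0x8B 0x0A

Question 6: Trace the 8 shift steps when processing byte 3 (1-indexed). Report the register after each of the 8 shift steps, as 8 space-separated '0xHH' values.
Answer: 0x40 0x80 0x07 0x0E 0x1C 0x38 0x70 0xE0

Derivation:
After byte 1 (0x60): reg=0x27
After byte 2 (0xD3): reg=0xC2
Register before byte 3: 0xC2
After XOR with byte 0xE2: 0x20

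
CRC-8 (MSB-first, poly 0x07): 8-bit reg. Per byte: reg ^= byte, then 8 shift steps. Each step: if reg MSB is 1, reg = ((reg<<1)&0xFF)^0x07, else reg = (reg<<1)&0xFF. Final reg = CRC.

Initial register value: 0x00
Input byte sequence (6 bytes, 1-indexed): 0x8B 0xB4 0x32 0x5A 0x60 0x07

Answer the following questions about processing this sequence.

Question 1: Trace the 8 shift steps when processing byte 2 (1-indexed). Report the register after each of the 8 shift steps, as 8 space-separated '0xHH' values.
After byte 1 (0x8B): reg=0xB8
Register before byte 2: 0xB8
After XOR with byte 0xB4: 0x0C

Answer: 0x18 0x30 0x60 0xC0 0x87 0x09 0x12 0x24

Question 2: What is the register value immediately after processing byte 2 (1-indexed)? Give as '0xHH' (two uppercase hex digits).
Answer: 0x24

Derivation:
After byte 1 (0x8B): reg=0xB8
After byte 2 (0xB4): reg=0x24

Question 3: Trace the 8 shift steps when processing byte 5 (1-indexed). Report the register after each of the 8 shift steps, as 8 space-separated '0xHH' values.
After byte 1 (0x8B): reg=0xB8
After byte 2 (0xB4): reg=0x24
After byte 3 (0x32): reg=0x62
After byte 4 (0x5A): reg=0xA8
Register before byte 5: 0xA8
After XOR with byte 0x60: 0xC8

Answer: 0x97 0x29 0x52 0xA4 0x4F 0x9E 0x3B 0x76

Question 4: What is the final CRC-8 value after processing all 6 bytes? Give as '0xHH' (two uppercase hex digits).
After byte 1 (0x8B): reg=0xB8
After byte 2 (0xB4): reg=0x24
After byte 3 (0x32): reg=0x62
After byte 4 (0x5A): reg=0xA8
After byte 5 (0x60): reg=0x76
After byte 6 (0x07): reg=0x50

Answer: 0x50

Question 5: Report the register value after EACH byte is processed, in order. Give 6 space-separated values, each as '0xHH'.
0xB8 0x24 0x62 0xA8 0x76 0x50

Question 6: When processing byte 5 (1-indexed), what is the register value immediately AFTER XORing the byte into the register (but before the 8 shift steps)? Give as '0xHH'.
Register before byte 5: 0xA8
Byte 5: 0x60
0xA8 XOR 0x60 = 0xC8

Answer: 0xC8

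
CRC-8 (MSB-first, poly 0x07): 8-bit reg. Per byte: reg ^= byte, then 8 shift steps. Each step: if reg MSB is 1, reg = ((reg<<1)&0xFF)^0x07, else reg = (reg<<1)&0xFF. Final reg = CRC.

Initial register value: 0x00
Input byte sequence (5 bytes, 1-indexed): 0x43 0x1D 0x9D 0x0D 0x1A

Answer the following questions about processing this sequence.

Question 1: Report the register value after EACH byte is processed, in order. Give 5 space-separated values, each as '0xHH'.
0xCE 0x37 0x5F 0xB9 0x60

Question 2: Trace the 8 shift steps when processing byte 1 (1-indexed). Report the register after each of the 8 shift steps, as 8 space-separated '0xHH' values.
Register before byte 1: 0x00
After XOR with byte 0x43: 0x43

Answer: 0x86 0x0B 0x16 0x2C 0x58 0xB0 0x67 0xCE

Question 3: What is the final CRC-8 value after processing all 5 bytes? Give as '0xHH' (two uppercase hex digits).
After byte 1 (0x43): reg=0xCE
After byte 2 (0x1D): reg=0x37
After byte 3 (0x9D): reg=0x5F
After byte 4 (0x0D): reg=0xB9
After byte 5 (0x1A): reg=0x60

Answer: 0x60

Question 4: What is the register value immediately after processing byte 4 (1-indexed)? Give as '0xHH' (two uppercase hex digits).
Answer: 0xB9

Derivation:
After byte 1 (0x43): reg=0xCE
After byte 2 (0x1D): reg=0x37
After byte 3 (0x9D): reg=0x5F
After byte 4 (0x0D): reg=0xB9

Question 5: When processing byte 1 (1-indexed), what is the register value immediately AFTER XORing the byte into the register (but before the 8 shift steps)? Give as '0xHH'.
Answer: 0x43

Derivation:
Register before byte 1: 0x00
Byte 1: 0x43
0x00 XOR 0x43 = 0x43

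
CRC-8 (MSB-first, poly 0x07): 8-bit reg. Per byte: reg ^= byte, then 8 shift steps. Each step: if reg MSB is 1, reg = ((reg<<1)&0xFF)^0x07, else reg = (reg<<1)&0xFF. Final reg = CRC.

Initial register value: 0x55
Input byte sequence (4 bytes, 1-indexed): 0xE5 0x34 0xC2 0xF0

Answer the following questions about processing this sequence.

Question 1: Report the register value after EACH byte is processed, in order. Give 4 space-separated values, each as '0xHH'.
0x19 0xC3 0x07 0xCB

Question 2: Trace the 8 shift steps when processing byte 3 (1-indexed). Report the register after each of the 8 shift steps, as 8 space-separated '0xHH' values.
After byte 1 (0xE5): reg=0x19
After byte 2 (0x34): reg=0xC3
Register before byte 3: 0xC3
After XOR with byte 0xC2: 0x01

Answer: 0x02 0x04 0x08 0x10 0x20 0x40 0x80 0x07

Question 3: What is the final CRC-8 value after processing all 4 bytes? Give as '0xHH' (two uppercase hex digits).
After byte 1 (0xE5): reg=0x19
After byte 2 (0x34): reg=0xC3
After byte 3 (0xC2): reg=0x07
After byte 4 (0xF0): reg=0xCB

Answer: 0xCB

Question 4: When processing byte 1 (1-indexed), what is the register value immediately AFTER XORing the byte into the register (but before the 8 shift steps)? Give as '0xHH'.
Register before byte 1: 0x55
Byte 1: 0xE5
0x55 XOR 0xE5 = 0xB0

Answer: 0xB0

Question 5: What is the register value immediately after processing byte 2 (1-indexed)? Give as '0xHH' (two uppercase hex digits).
After byte 1 (0xE5): reg=0x19
After byte 2 (0x34): reg=0xC3

Answer: 0xC3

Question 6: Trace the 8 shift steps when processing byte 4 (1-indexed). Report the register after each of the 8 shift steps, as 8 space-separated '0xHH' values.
After byte 1 (0xE5): reg=0x19
After byte 2 (0x34): reg=0xC3
After byte 3 (0xC2): reg=0x07
Register before byte 4: 0x07
After XOR with byte 0xF0: 0xF7

Answer: 0xE9 0xD5 0xAD 0x5D 0xBA 0x73 0xE6 0xCB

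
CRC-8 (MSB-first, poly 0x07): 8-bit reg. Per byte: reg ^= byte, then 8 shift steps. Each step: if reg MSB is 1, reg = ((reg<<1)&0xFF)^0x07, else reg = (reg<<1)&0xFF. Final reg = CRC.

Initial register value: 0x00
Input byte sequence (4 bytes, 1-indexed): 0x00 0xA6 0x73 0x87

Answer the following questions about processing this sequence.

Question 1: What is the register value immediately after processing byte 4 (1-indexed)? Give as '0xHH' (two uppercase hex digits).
After byte 1 (0x00): reg=0x00
After byte 2 (0xA6): reg=0x7B
After byte 3 (0x73): reg=0x38
After byte 4 (0x87): reg=0x34

Answer: 0x34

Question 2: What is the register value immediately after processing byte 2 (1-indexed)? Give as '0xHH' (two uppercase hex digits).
After byte 1 (0x00): reg=0x00
After byte 2 (0xA6): reg=0x7B

Answer: 0x7B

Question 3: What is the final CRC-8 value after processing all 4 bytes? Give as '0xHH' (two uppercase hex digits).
Answer: 0x34

Derivation:
After byte 1 (0x00): reg=0x00
After byte 2 (0xA6): reg=0x7B
After byte 3 (0x73): reg=0x38
After byte 4 (0x87): reg=0x34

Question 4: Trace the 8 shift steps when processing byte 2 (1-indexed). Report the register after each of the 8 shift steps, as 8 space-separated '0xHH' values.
After byte 1 (0x00): reg=0x00
Register before byte 2: 0x00
After XOR with byte 0xA6: 0xA6

Answer: 0x4B 0x96 0x2B 0x56 0xAC 0x5F 0xBE 0x7B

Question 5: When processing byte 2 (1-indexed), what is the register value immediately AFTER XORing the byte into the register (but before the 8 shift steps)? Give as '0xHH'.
Register before byte 2: 0x00
Byte 2: 0xA6
0x00 XOR 0xA6 = 0xA6

Answer: 0xA6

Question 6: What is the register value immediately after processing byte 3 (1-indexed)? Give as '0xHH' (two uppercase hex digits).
After byte 1 (0x00): reg=0x00
After byte 2 (0xA6): reg=0x7B
After byte 3 (0x73): reg=0x38

Answer: 0x38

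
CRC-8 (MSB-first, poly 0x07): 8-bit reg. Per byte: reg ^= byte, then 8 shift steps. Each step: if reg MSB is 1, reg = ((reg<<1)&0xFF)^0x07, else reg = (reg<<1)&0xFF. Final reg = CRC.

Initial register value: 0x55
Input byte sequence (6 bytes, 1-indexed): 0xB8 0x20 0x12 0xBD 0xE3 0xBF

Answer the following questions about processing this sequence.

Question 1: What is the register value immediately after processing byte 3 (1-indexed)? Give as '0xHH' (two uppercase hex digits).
Answer: 0x8F

Derivation:
After byte 1 (0xB8): reg=0x8D
After byte 2 (0x20): reg=0x4A
After byte 3 (0x12): reg=0x8F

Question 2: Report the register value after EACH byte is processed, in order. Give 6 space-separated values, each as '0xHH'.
0x8D 0x4A 0x8F 0x9E 0x74 0x7F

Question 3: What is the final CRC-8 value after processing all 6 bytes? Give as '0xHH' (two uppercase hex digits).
Answer: 0x7F

Derivation:
After byte 1 (0xB8): reg=0x8D
After byte 2 (0x20): reg=0x4A
After byte 3 (0x12): reg=0x8F
After byte 4 (0xBD): reg=0x9E
After byte 5 (0xE3): reg=0x74
After byte 6 (0xBF): reg=0x7F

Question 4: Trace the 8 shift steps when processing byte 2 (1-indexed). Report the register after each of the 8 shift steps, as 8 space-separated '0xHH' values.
After byte 1 (0xB8): reg=0x8D
Register before byte 2: 0x8D
After XOR with byte 0x20: 0xAD

Answer: 0x5D 0xBA 0x73 0xE6 0xCB 0x91 0x25 0x4A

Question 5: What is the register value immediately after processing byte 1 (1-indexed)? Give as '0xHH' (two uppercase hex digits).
Answer: 0x8D

Derivation:
After byte 1 (0xB8): reg=0x8D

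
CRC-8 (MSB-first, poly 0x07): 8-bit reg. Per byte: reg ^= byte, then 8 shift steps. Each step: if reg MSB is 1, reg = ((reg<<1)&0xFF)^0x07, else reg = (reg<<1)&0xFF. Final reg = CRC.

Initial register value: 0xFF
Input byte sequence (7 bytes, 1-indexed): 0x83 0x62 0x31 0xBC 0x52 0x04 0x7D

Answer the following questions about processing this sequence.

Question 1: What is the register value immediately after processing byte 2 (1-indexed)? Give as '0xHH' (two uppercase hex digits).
Answer: 0x77

Derivation:
After byte 1 (0x83): reg=0x73
After byte 2 (0x62): reg=0x77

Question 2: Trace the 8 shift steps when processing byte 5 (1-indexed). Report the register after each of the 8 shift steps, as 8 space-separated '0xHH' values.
Answer: 0x94 0x2F 0x5E 0xBC 0x7F 0xFE 0xFB 0xF1

Derivation:
After byte 1 (0x83): reg=0x73
After byte 2 (0x62): reg=0x77
After byte 3 (0x31): reg=0xD5
After byte 4 (0xBC): reg=0x18
Register before byte 5: 0x18
After XOR with byte 0x52: 0x4A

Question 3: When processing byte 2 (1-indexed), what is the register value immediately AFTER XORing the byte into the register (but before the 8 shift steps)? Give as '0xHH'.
Register before byte 2: 0x73
Byte 2: 0x62
0x73 XOR 0x62 = 0x11

Answer: 0x11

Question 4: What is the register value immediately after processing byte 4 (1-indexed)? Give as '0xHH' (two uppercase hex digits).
After byte 1 (0x83): reg=0x73
After byte 2 (0x62): reg=0x77
After byte 3 (0x31): reg=0xD5
After byte 4 (0xBC): reg=0x18

Answer: 0x18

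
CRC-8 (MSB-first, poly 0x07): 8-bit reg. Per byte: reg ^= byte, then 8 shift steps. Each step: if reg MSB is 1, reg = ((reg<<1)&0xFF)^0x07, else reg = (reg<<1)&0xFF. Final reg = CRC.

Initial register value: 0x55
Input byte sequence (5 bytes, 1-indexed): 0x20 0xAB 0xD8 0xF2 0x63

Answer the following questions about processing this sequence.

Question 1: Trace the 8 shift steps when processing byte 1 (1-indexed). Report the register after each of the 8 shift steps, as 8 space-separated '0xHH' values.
Register before byte 1: 0x55
After XOR with byte 0x20: 0x75

Answer: 0xEA 0xD3 0xA1 0x45 0x8A 0x13 0x26 0x4C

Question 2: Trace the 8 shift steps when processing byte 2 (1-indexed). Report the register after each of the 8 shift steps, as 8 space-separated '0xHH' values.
After byte 1 (0x20): reg=0x4C
Register before byte 2: 0x4C
After XOR with byte 0xAB: 0xE7

Answer: 0xC9 0x95 0x2D 0x5A 0xB4 0x6F 0xDE 0xBB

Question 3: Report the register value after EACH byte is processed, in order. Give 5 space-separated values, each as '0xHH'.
0x4C 0xBB 0x2E 0x1A 0x68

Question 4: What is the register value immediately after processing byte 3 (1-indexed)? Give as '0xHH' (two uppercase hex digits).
Answer: 0x2E

Derivation:
After byte 1 (0x20): reg=0x4C
After byte 2 (0xAB): reg=0xBB
After byte 3 (0xD8): reg=0x2E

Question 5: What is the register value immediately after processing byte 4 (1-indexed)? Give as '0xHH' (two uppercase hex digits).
After byte 1 (0x20): reg=0x4C
After byte 2 (0xAB): reg=0xBB
After byte 3 (0xD8): reg=0x2E
After byte 4 (0xF2): reg=0x1A

Answer: 0x1A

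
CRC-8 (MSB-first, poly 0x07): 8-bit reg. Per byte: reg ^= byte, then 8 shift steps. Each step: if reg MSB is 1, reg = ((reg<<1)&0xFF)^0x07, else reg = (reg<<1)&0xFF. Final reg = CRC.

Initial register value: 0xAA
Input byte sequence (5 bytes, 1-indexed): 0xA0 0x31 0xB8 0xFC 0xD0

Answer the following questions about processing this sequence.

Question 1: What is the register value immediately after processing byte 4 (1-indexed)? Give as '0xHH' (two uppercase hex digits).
After byte 1 (0xA0): reg=0x36
After byte 2 (0x31): reg=0x15
After byte 3 (0xB8): reg=0x4A
After byte 4 (0xFC): reg=0x0B

Answer: 0x0B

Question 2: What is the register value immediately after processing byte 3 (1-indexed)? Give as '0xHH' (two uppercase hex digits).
Answer: 0x4A

Derivation:
After byte 1 (0xA0): reg=0x36
After byte 2 (0x31): reg=0x15
After byte 3 (0xB8): reg=0x4A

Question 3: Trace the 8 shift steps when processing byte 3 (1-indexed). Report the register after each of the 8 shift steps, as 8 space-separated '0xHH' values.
After byte 1 (0xA0): reg=0x36
After byte 2 (0x31): reg=0x15
Register before byte 3: 0x15
After XOR with byte 0xB8: 0xAD

Answer: 0x5D 0xBA 0x73 0xE6 0xCB 0x91 0x25 0x4A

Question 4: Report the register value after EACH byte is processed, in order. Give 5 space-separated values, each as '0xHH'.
0x36 0x15 0x4A 0x0B 0x0F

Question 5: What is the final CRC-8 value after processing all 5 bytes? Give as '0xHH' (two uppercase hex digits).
After byte 1 (0xA0): reg=0x36
After byte 2 (0x31): reg=0x15
After byte 3 (0xB8): reg=0x4A
After byte 4 (0xFC): reg=0x0B
After byte 5 (0xD0): reg=0x0F

Answer: 0x0F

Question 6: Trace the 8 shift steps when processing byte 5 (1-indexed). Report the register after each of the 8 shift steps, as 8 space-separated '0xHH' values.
Answer: 0xB1 0x65 0xCA 0x93 0x21 0x42 0x84 0x0F

Derivation:
After byte 1 (0xA0): reg=0x36
After byte 2 (0x31): reg=0x15
After byte 3 (0xB8): reg=0x4A
After byte 4 (0xFC): reg=0x0B
Register before byte 5: 0x0B
After XOR with byte 0xD0: 0xDB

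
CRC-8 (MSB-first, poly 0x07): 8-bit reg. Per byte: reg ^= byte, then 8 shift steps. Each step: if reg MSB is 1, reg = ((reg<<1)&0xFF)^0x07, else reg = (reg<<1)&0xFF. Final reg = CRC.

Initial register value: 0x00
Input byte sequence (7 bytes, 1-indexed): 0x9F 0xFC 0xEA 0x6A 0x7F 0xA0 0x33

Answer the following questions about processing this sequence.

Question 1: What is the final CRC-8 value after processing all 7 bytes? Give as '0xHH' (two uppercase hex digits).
Answer: 0xFA

Derivation:
After byte 1 (0x9F): reg=0xD4
After byte 2 (0xFC): reg=0xD8
After byte 3 (0xEA): reg=0x9E
After byte 4 (0x6A): reg=0xC2
After byte 5 (0x7F): reg=0x3A
After byte 6 (0xA0): reg=0xCF
After byte 7 (0x33): reg=0xFA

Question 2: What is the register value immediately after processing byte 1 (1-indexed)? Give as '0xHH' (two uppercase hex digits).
Answer: 0xD4

Derivation:
After byte 1 (0x9F): reg=0xD4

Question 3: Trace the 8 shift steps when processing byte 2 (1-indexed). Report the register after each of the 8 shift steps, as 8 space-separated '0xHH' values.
After byte 1 (0x9F): reg=0xD4
Register before byte 2: 0xD4
After XOR with byte 0xFC: 0x28

Answer: 0x50 0xA0 0x47 0x8E 0x1B 0x36 0x6C 0xD8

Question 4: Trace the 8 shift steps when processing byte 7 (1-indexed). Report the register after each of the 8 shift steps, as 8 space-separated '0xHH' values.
After byte 1 (0x9F): reg=0xD4
After byte 2 (0xFC): reg=0xD8
After byte 3 (0xEA): reg=0x9E
After byte 4 (0x6A): reg=0xC2
After byte 5 (0x7F): reg=0x3A
After byte 6 (0xA0): reg=0xCF
Register before byte 7: 0xCF
After XOR with byte 0x33: 0xFC

Answer: 0xFF 0xF9 0xF5 0xED 0xDD 0xBD 0x7D 0xFA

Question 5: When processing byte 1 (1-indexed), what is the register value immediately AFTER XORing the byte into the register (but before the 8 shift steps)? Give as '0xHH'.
Register before byte 1: 0x00
Byte 1: 0x9F
0x00 XOR 0x9F = 0x9F

Answer: 0x9F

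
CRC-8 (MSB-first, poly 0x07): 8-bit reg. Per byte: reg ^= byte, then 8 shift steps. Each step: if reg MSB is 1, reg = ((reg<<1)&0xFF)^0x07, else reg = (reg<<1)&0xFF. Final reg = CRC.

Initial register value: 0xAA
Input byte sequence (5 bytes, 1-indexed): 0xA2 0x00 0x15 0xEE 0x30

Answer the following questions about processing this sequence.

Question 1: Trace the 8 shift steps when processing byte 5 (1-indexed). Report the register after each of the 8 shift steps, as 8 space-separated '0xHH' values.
Answer: 0x24 0x48 0x90 0x27 0x4E 0x9C 0x3F 0x7E

Derivation:
After byte 1 (0xA2): reg=0x38
After byte 2 (0x00): reg=0xA8
After byte 3 (0x15): reg=0x3A
After byte 4 (0xEE): reg=0x22
Register before byte 5: 0x22
After XOR with byte 0x30: 0x12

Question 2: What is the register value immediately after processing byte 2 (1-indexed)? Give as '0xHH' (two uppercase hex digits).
Answer: 0xA8

Derivation:
After byte 1 (0xA2): reg=0x38
After byte 2 (0x00): reg=0xA8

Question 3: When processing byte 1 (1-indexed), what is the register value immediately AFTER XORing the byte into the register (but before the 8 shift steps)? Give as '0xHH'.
Register before byte 1: 0xAA
Byte 1: 0xA2
0xAA XOR 0xA2 = 0x08

Answer: 0x08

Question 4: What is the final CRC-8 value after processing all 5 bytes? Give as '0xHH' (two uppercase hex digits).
After byte 1 (0xA2): reg=0x38
After byte 2 (0x00): reg=0xA8
After byte 3 (0x15): reg=0x3A
After byte 4 (0xEE): reg=0x22
After byte 5 (0x30): reg=0x7E

Answer: 0x7E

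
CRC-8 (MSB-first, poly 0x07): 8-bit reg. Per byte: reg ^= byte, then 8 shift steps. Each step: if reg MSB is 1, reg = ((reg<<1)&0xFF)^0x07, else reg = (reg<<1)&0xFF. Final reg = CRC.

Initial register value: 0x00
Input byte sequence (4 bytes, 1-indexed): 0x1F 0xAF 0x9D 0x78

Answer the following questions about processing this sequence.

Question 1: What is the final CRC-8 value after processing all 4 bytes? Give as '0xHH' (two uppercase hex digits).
Answer: 0xDD

Derivation:
After byte 1 (0x1F): reg=0x5D
After byte 2 (0xAF): reg=0xD0
After byte 3 (0x9D): reg=0xE4
After byte 4 (0x78): reg=0xDD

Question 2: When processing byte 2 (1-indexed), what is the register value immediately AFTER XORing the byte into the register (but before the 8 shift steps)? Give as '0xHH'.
Answer: 0xF2

Derivation:
Register before byte 2: 0x5D
Byte 2: 0xAF
0x5D XOR 0xAF = 0xF2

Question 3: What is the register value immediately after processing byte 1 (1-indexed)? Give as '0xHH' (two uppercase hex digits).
After byte 1 (0x1F): reg=0x5D

Answer: 0x5D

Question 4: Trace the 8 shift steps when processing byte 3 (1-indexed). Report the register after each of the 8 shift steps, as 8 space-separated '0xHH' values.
After byte 1 (0x1F): reg=0x5D
After byte 2 (0xAF): reg=0xD0
Register before byte 3: 0xD0
After XOR with byte 0x9D: 0x4D

Answer: 0x9A 0x33 0x66 0xCC 0x9F 0x39 0x72 0xE4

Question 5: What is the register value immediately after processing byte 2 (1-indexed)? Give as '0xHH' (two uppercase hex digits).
After byte 1 (0x1F): reg=0x5D
After byte 2 (0xAF): reg=0xD0

Answer: 0xD0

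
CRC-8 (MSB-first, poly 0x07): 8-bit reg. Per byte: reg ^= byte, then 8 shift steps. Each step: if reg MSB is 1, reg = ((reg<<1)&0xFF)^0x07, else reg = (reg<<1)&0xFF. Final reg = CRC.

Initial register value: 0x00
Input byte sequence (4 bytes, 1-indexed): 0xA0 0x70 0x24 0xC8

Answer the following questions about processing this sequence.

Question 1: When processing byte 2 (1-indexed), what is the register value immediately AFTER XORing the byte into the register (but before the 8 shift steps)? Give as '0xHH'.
Answer: 0x19

Derivation:
Register before byte 2: 0x69
Byte 2: 0x70
0x69 XOR 0x70 = 0x19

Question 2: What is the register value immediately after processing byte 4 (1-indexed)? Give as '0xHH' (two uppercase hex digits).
Answer: 0x14

Derivation:
After byte 1 (0xA0): reg=0x69
After byte 2 (0x70): reg=0x4F
After byte 3 (0x24): reg=0x16
After byte 4 (0xC8): reg=0x14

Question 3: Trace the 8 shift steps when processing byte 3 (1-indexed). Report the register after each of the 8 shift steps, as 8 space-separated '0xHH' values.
Answer: 0xD6 0xAB 0x51 0xA2 0x43 0x86 0x0B 0x16

Derivation:
After byte 1 (0xA0): reg=0x69
After byte 2 (0x70): reg=0x4F
Register before byte 3: 0x4F
After XOR with byte 0x24: 0x6B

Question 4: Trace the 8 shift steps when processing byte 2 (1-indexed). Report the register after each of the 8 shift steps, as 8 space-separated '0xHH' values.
After byte 1 (0xA0): reg=0x69
Register before byte 2: 0x69
After XOR with byte 0x70: 0x19

Answer: 0x32 0x64 0xC8 0x97 0x29 0x52 0xA4 0x4F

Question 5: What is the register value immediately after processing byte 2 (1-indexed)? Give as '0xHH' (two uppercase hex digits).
After byte 1 (0xA0): reg=0x69
After byte 2 (0x70): reg=0x4F

Answer: 0x4F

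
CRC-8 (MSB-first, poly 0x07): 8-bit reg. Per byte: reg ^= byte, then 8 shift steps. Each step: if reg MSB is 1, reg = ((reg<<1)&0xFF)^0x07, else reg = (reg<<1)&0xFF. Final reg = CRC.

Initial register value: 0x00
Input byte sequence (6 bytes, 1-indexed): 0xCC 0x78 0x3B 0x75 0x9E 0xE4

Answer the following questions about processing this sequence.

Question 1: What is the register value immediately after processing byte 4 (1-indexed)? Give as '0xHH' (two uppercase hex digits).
After byte 1 (0xCC): reg=0x6A
After byte 2 (0x78): reg=0x7E
After byte 3 (0x3B): reg=0xDC
After byte 4 (0x75): reg=0x56

Answer: 0x56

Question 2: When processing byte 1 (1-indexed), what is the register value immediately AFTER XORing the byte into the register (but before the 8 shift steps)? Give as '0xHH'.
Answer: 0xCC

Derivation:
Register before byte 1: 0x00
Byte 1: 0xCC
0x00 XOR 0xCC = 0xCC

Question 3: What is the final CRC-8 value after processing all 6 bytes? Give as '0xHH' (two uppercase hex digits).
After byte 1 (0xCC): reg=0x6A
After byte 2 (0x78): reg=0x7E
After byte 3 (0x3B): reg=0xDC
After byte 4 (0x75): reg=0x56
After byte 5 (0x9E): reg=0x76
After byte 6 (0xE4): reg=0xF7

Answer: 0xF7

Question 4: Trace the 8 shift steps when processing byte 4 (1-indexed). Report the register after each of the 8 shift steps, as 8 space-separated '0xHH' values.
After byte 1 (0xCC): reg=0x6A
After byte 2 (0x78): reg=0x7E
After byte 3 (0x3B): reg=0xDC
Register before byte 4: 0xDC
After XOR with byte 0x75: 0xA9

Answer: 0x55 0xAA 0x53 0xA6 0x4B 0x96 0x2B 0x56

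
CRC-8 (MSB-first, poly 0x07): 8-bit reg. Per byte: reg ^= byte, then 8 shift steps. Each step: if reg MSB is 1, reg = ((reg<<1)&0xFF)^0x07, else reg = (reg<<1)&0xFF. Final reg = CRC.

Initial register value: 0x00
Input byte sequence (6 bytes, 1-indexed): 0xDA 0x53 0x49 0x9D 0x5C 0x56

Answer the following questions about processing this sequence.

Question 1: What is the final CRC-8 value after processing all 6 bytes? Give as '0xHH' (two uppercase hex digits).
Answer: 0x15

Derivation:
After byte 1 (0xDA): reg=0x08
After byte 2 (0x53): reg=0x86
After byte 3 (0x49): reg=0x63
After byte 4 (0x9D): reg=0xF4
After byte 5 (0x5C): reg=0x51
After byte 6 (0x56): reg=0x15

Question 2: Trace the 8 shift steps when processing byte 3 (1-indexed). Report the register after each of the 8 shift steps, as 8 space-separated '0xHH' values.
Answer: 0x99 0x35 0x6A 0xD4 0xAF 0x59 0xB2 0x63

Derivation:
After byte 1 (0xDA): reg=0x08
After byte 2 (0x53): reg=0x86
Register before byte 3: 0x86
After XOR with byte 0x49: 0xCF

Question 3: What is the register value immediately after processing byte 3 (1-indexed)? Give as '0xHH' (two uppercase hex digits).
After byte 1 (0xDA): reg=0x08
After byte 2 (0x53): reg=0x86
After byte 3 (0x49): reg=0x63

Answer: 0x63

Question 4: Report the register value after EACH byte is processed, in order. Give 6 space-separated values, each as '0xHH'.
0x08 0x86 0x63 0xF4 0x51 0x15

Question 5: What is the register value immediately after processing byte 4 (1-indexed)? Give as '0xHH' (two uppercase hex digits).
After byte 1 (0xDA): reg=0x08
After byte 2 (0x53): reg=0x86
After byte 3 (0x49): reg=0x63
After byte 4 (0x9D): reg=0xF4

Answer: 0xF4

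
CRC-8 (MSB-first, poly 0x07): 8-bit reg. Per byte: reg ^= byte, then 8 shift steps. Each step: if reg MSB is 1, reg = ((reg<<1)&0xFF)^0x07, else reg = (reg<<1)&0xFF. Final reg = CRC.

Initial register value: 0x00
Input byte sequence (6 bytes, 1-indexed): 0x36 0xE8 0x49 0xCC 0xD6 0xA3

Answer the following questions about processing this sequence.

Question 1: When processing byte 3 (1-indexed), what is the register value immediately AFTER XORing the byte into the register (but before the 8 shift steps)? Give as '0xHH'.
Register before byte 3: 0x11
Byte 3: 0x49
0x11 XOR 0x49 = 0x58

Answer: 0x58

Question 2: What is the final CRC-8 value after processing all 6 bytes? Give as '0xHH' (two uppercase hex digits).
Answer: 0x9F

Derivation:
After byte 1 (0x36): reg=0x82
After byte 2 (0xE8): reg=0x11
After byte 3 (0x49): reg=0x8F
After byte 4 (0xCC): reg=0xCE
After byte 5 (0xD6): reg=0x48
After byte 6 (0xA3): reg=0x9F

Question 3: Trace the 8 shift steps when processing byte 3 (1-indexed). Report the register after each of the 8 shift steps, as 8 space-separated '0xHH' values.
After byte 1 (0x36): reg=0x82
After byte 2 (0xE8): reg=0x11
Register before byte 3: 0x11
After XOR with byte 0x49: 0x58

Answer: 0xB0 0x67 0xCE 0x9B 0x31 0x62 0xC4 0x8F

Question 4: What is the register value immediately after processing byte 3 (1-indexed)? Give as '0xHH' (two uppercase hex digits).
Answer: 0x8F

Derivation:
After byte 1 (0x36): reg=0x82
After byte 2 (0xE8): reg=0x11
After byte 3 (0x49): reg=0x8F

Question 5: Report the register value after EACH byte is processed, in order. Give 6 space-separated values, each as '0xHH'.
0x82 0x11 0x8F 0xCE 0x48 0x9F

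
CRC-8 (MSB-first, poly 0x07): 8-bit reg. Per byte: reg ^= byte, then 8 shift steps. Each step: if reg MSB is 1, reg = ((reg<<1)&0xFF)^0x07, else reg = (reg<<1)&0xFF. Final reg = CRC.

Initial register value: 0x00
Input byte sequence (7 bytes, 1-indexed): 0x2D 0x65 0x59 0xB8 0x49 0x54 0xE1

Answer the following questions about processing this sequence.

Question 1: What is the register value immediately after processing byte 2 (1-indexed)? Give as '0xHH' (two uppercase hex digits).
Answer: 0x7B

Derivation:
After byte 1 (0x2D): reg=0xC3
After byte 2 (0x65): reg=0x7B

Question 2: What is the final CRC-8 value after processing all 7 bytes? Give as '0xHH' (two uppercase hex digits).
Answer: 0xC5

Derivation:
After byte 1 (0x2D): reg=0xC3
After byte 2 (0x65): reg=0x7B
After byte 3 (0x59): reg=0xEE
After byte 4 (0xB8): reg=0xA5
After byte 5 (0x49): reg=0x8A
After byte 6 (0x54): reg=0x14
After byte 7 (0xE1): reg=0xC5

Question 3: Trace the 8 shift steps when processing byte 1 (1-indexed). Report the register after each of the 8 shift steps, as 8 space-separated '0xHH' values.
Register before byte 1: 0x00
After XOR with byte 0x2D: 0x2D

Answer: 0x5A 0xB4 0x6F 0xDE 0xBB 0x71 0xE2 0xC3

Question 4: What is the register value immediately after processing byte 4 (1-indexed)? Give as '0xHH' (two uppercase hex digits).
After byte 1 (0x2D): reg=0xC3
After byte 2 (0x65): reg=0x7B
After byte 3 (0x59): reg=0xEE
After byte 4 (0xB8): reg=0xA5

Answer: 0xA5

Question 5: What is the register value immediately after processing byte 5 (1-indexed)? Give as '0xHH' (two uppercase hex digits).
After byte 1 (0x2D): reg=0xC3
After byte 2 (0x65): reg=0x7B
After byte 3 (0x59): reg=0xEE
After byte 4 (0xB8): reg=0xA5
After byte 5 (0x49): reg=0x8A

Answer: 0x8A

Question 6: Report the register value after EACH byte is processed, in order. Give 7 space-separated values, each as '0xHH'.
0xC3 0x7B 0xEE 0xA5 0x8A 0x14 0xC5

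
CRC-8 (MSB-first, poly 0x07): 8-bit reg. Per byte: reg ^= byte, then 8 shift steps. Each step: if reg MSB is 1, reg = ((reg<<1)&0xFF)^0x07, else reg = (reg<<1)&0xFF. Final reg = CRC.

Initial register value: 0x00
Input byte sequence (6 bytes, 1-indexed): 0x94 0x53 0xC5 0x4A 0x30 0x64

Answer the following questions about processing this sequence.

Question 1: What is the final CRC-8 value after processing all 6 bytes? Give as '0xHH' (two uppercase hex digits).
Answer: 0xAD

Derivation:
After byte 1 (0x94): reg=0xE5
After byte 2 (0x53): reg=0x0B
After byte 3 (0xC5): reg=0x64
After byte 4 (0x4A): reg=0xCA
After byte 5 (0x30): reg=0xE8
After byte 6 (0x64): reg=0xAD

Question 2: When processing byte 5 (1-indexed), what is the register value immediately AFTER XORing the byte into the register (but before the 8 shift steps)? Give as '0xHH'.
Answer: 0xFA

Derivation:
Register before byte 5: 0xCA
Byte 5: 0x30
0xCA XOR 0x30 = 0xFA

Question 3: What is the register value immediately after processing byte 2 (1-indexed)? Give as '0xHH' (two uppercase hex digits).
After byte 1 (0x94): reg=0xE5
After byte 2 (0x53): reg=0x0B

Answer: 0x0B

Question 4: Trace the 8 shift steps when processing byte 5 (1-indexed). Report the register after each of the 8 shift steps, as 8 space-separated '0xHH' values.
After byte 1 (0x94): reg=0xE5
After byte 2 (0x53): reg=0x0B
After byte 3 (0xC5): reg=0x64
After byte 4 (0x4A): reg=0xCA
Register before byte 5: 0xCA
After XOR with byte 0x30: 0xFA

Answer: 0xF3 0xE1 0xC5 0x8D 0x1D 0x3A 0x74 0xE8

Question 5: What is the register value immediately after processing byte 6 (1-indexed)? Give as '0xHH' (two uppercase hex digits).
Answer: 0xAD

Derivation:
After byte 1 (0x94): reg=0xE5
After byte 2 (0x53): reg=0x0B
After byte 3 (0xC5): reg=0x64
After byte 4 (0x4A): reg=0xCA
After byte 5 (0x30): reg=0xE8
After byte 6 (0x64): reg=0xAD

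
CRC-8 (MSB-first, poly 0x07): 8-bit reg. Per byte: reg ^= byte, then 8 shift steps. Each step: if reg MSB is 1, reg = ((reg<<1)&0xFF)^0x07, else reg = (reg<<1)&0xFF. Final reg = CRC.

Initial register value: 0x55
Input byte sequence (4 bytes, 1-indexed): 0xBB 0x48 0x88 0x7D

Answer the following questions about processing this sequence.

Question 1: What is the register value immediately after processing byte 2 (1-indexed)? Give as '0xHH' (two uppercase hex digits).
Answer: 0x6A

Derivation:
After byte 1 (0xBB): reg=0x84
After byte 2 (0x48): reg=0x6A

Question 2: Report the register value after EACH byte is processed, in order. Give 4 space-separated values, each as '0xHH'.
0x84 0x6A 0xA0 0x1D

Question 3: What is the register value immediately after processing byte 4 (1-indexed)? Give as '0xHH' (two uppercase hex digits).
Answer: 0x1D

Derivation:
After byte 1 (0xBB): reg=0x84
After byte 2 (0x48): reg=0x6A
After byte 3 (0x88): reg=0xA0
After byte 4 (0x7D): reg=0x1D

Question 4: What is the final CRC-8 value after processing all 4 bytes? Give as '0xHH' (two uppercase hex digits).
Answer: 0x1D

Derivation:
After byte 1 (0xBB): reg=0x84
After byte 2 (0x48): reg=0x6A
After byte 3 (0x88): reg=0xA0
After byte 4 (0x7D): reg=0x1D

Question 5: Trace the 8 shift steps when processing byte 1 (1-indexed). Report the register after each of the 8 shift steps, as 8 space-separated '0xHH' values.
Answer: 0xDB 0xB1 0x65 0xCA 0x93 0x21 0x42 0x84

Derivation:
Register before byte 1: 0x55
After XOR with byte 0xBB: 0xEE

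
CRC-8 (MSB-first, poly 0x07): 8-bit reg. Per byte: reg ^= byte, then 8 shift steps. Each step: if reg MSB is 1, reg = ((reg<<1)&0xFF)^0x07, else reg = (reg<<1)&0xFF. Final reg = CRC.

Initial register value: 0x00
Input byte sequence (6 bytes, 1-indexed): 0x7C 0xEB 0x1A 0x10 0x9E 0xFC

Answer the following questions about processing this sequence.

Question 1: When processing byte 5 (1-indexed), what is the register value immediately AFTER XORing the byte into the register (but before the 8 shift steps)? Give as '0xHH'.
Answer: 0xC3

Derivation:
Register before byte 5: 0x5D
Byte 5: 0x9E
0x5D XOR 0x9E = 0xC3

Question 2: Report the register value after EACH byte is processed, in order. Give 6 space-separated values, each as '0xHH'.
0x73 0xC1 0x0F 0x5D 0x47 0x28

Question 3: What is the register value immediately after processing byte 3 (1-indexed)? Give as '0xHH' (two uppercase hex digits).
Answer: 0x0F

Derivation:
After byte 1 (0x7C): reg=0x73
After byte 2 (0xEB): reg=0xC1
After byte 3 (0x1A): reg=0x0F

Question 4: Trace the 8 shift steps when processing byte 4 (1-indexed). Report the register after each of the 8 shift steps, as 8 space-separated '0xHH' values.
After byte 1 (0x7C): reg=0x73
After byte 2 (0xEB): reg=0xC1
After byte 3 (0x1A): reg=0x0F
Register before byte 4: 0x0F
After XOR with byte 0x10: 0x1F

Answer: 0x3E 0x7C 0xF8 0xF7 0xE9 0xD5 0xAD 0x5D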